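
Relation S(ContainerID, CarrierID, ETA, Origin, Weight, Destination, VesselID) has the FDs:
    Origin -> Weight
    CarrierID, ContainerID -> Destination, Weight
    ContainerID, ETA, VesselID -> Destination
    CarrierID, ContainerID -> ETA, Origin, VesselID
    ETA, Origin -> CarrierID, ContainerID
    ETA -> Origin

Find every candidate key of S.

{CarrierID, ContainerID}, {ETA}

{ETA}⁺ = {CarrierID, ContainerID, Destination, ETA, Origin, VesselID, Weight} — all of the relation — so {ETA} is a candidate key.
{CarrierID, ContainerID}⁺ = {CarrierID, ContainerID, Destination, ETA, Origin, VesselID, Weight} — all of the relation — so {CarrierID, ContainerID} is a candidate key.
No proper subset of any of these is a key, and no other minimal superkey exists.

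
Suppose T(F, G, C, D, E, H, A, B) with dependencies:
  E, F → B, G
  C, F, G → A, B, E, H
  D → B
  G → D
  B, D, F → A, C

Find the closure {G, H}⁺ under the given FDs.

{B, D, G, H}

Start with {G, H}.
G → D applies; add {D} → now {D, G, H}.
D → B applies; add {B} → now {B, D, G, H}.
No further FD applies.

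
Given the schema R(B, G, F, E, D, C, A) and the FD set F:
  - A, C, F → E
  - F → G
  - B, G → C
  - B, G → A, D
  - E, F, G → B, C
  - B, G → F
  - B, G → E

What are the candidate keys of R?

{A, C, F}, {B, F}, {B, G}, {E, F}

{B, F}⁺ = {A, B, C, D, E, F, G} — all of the relation — so {B, F} is a candidate key.
{B, G}⁺ = {A, B, C, D, E, F, G} — all of the relation — so {B, G} is a candidate key.
{E, F}⁺ = {A, B, C, D, E, F, G} — all of the relation — so {E, F} is a candidate key.
{A, C, F}⁺ = {A, B, C, D, E, F, G} — all of the relation — so {A, C, F} is a candidate key.
These are minimal and exhaustive — every other superkey contains one of them.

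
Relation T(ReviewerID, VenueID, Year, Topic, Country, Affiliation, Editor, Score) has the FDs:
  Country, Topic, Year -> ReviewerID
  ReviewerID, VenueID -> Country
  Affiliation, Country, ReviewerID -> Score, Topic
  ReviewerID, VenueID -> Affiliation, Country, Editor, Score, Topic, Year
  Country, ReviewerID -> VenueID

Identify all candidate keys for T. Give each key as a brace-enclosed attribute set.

{Country, ReviewerID}, {Country, Topic, Year}, {ReviewerID, VenueID}

{Country, ReviewerID}⁺ = {Affiliation, Country, Editor, ReviewerID, Score, Topic, VenueID, Year}, which is every attribute, so {Country, ReviewerID} is a candidate key.
{ReviewerID, VenueID}⁺ = {Affiliation, Country, Editor, ReviewerID, Score, Topic, VenueID, Year}, which is every attribute, so {ReviewerID, VenueID} is a candidate key.
{Country, Topic, Year}⁺ = {Affiliation, Country, Editor, ReviewerID, Score, Topic, VenueID, Year}, which is every attribute, so {Country, Topic, Year} is a candidate key.
Any other superkey properly contains one of these, so there are no further candidate keys.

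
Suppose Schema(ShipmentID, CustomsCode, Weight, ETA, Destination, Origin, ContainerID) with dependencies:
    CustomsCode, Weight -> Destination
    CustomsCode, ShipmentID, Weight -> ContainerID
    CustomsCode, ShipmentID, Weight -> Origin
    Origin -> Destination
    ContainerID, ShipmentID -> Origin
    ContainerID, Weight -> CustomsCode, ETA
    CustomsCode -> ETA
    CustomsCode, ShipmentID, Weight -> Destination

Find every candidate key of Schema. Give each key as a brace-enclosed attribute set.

Attributes never on any right-hand side: {ShipmentID, Weight} — every candidate key must contain all of them.
Closure of {ContainerID, ShipmentID, Weight} is {ContainerID, CustomsCode, Destination, ETA, Origin, ShipmentID, Weight}, the whole schema; {ContainerID, ShipmentID, Weight} is a candidate key.
Closure of {CustomsCode, ShipmentID, Weight} is {ContainerID, CustomsCode, Destination, ETA, Origin, ShipmentID, Weight}, the whole schema; {CustomsCode, ShipmentID, Weight} is a candidate key.
Any other superkey properly contains one of these, so there are no further candidate keys.

{ContainerID, ShipmentID, Weight}, {CustomsCode, ShipmentID, Weight}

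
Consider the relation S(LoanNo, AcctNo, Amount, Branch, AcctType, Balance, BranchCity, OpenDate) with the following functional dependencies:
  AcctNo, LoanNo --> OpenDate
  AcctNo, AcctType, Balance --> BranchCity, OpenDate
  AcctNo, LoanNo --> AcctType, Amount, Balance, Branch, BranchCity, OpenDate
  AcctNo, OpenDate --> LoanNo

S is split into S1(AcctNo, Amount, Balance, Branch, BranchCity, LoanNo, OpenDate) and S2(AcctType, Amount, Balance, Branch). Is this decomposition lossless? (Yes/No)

S1 ∩ S2 = {Amount, Balance, Branch}; its closure under F is {Amount, Balance, Branch}.
The closure covers neither S1 nor S2 entirely; the join is not lossless.

No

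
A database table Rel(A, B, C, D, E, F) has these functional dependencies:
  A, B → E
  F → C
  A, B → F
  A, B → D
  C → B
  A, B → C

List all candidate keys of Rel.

Attributes never on any right-hand side: {A} — every candidate key must contain it.
Closure of {A, B} is {A, B, C, D, E, F}, the whole schema; {A, B} is a candidate key.
Closure of {A, C} is {A, B, C, D, E, F}, the whole schema; {A, C} is a candidate key.
Closure of {A, F} is {A, B, C, D, E, F}, the whole schema; {A, F} is a candidate key.
Any other superkey properly contains one of these, so there are no further candidate keys.

{A, B}, {A, C}, {A, F}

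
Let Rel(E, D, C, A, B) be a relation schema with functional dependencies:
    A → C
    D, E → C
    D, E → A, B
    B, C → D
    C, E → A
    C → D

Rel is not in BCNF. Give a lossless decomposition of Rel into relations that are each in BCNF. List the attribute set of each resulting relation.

{A, B, E}; {A, C}; {C, D}

Candidate keys of the original relation: {A, E}, {C, E}, {D, E}.
Within {A, B, C, D, E}: {A}⁺ ∩ {A, B, C, D, E} = {A, C, D}, not the whole set, so A → C, D violates BCNF; decompose into {A, C, D} and {A, B, E}.
Within {A, C, D}: {C}⁺ ∩ {A, C, D} = {C, D}, not the whole set, so C → D violates BCNF; decompose into {C, D} and {A, C}.
{C, D} has no BCNF violation.
{A, C} has no BCNF violation.
{A, B, E} has no BCNF violation.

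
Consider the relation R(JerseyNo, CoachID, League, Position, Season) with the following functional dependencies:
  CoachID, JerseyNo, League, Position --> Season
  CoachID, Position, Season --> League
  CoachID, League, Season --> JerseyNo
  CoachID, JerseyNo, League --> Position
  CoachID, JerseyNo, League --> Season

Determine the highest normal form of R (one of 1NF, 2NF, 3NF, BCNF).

Candidate keys: {CoachID, JerseyNo, League}, {CoachID, League, Season}, {CoachID, Position, Season}. Prime attributes: {CoachID, JerseyNo, League, Position, Season}.
The left-hand side of every FD is a superkey, so BCNF is satisfied.

BCNF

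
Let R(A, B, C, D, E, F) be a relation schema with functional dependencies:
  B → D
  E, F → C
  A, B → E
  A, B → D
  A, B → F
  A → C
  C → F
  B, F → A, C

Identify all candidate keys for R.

No FD produces {B}, so it must be in every candidate key.
{A, B}⁺ = {A, B, C, D, E, F}, which is every attribute, so {A, B} is a candidate key.
{B, C}⁺ = {A, B, C, D, E, F}, which is every attribute, so {B, C} is a candidate key.
{B, F}⁺ = {A, B, C, D, E, F}, which is every attribute, so {B, F} is a candidate key.
These are minimal and exhaustive — every other superkey contains one of them.

{A, B}, {B, C}, {B, F}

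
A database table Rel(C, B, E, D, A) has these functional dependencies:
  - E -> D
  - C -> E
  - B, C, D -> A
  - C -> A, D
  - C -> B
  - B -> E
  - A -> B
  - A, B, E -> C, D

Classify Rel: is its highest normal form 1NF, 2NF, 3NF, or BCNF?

2NF

Candidate keys: {A}, {C}. Prime attributes: {A, C}.
E -> D breaks BCNF: {E}⁺ = {D, E}, so {E} is not a superkey.
E -> D determines the non-prime attribute {D} from a non-superkey — 3NF is violated.
All keys have size 1, which rules out partial dependencies — 2NF is satisfied.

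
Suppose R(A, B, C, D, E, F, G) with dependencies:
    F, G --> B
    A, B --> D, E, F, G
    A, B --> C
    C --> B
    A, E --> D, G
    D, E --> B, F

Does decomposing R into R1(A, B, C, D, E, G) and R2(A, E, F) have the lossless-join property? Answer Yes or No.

R1 ∩ R2 = {A, E}; its closure under F is {A, B, C, D, E, F, G}.
Since R1 ⊆ {A, B, C, D, E, F, G}, the intersection is a superkey of R1; the decomposition is lossless.

Yes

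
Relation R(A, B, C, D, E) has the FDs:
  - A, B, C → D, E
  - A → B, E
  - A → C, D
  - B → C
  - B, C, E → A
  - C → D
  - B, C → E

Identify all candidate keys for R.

{A}⁺ = {A, B, C, D, E} — all of the relation — so {A} is a candidate key.
{B}⁺ = {A, B, C, D, E} — all of the relation — so {B} is a candidate key.
No proper subset of any of these is a key, and no other minimal superkey exists.

{A}, {B}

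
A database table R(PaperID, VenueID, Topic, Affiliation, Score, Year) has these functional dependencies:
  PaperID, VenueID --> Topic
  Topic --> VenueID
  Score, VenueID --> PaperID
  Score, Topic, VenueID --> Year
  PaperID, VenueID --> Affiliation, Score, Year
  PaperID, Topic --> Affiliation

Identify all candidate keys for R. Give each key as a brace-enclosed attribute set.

{PaperID, Topic}⁺ = {Affiliation, PaperID, Score, Topic, VenueID, Year}, which is every attribute, so {PaperID, Topic} is a candidate key.
{PaperID, VenueID}⁺ = {Affiliation, PaperID, Score, Topic, VenueID, Year}, which is every attribute, so {PaperID, VenueID} is a candidate key.
{Score, Topic}⁺ = {Affiliation, PaperID, Score, Topic, VenueID, Year}, which is every attribute, so {Score, Topic} is a candidate key.
{Score, VenueID}⁺ = {Affiliation, PaperID, Score, Topic, VenueID, Year}, which is every attribute, so {Score, VenueID} is a candidate key.
These are minimal and exhaustive — every other superkey contains one of them.

{PaperID, Topic}, {PaperID, VenueID}, {Score, Topic}, {Score, VenueID}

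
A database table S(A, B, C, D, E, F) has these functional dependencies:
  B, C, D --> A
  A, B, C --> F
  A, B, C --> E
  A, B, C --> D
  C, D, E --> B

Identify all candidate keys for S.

{C} never appears on the right of any FD, so every key must include it.
{A, B, C} is a candidate key since {A, B, C}⁺ = {A, B, C, D, E, F} covers every attribute.
{B, C, D} is a candidate key since {B, C, D}⁺ = {A, B, C, D, E, F} covers every attribute.
{C, D, E} is a candidate key since {C, D, E}⁺ = {A, B, C, D, E, F} covers every attribute.
These are minimal and exhaustive — every other superkey contains one of them.

{A, B, C}, {B, C, D}, {C, D, E}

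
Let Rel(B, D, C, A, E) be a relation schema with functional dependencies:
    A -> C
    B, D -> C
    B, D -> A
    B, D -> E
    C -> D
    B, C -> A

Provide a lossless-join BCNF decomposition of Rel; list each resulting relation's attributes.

{A, B, E}; {A, C}; {C, D}

Candidate keys of the original relation: {A, B}, {B, C}, {B, D}.
{A, B, C, D, E}: {A} determines {A, C, D} here but is not a superkey — split on A -> C, D, giving {A, C, D} and {A, B, E}.
{A, C, D}: {C} determines {C, D} here but is not a superkey — split on C -> D, giving {C, D} and {A, C}.
{C, D} is in BCNF.
{A, C} is in BCNF.
{A, B, E} is in BCNF.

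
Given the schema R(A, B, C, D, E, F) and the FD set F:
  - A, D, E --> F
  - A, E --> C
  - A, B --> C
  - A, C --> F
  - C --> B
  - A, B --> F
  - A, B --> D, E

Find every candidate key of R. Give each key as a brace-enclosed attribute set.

{A, B}, {A, C}, {A, E}

Attributes never on any right-hand side: {A} — every candidate key must contain it.
{A, B} is a candidate key since {A, B}⁺ = {A, B, C, D, E, F} covers every attribute.
{A, C} is a candidate key since {A, C}⁺ = {A, B, C, D, E, F} covers every attribute.
{A, E} is a candidate key since {A, E}⁺ = {A, B, C, D, E, F} covers every attribute.
Any other superkey properly contains one of these, so there are no further candidate keys.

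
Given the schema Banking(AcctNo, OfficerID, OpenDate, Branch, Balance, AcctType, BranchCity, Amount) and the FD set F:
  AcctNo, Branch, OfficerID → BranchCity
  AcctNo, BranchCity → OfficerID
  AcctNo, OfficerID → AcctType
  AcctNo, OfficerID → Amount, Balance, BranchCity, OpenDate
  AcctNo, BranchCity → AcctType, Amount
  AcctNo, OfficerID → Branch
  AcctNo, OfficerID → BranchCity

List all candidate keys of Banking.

{AcctNo, BranchCity}, {AcctNo, OfficerID}

{AcctNo} never appears on the right of any FD, so every key must include it.
{AcctNo, BranchCity}⁺ = {AcctNo, AcctType, Amount, Balance, Branch, BranchCity, OfficerID, OpenDate} — all of the relation — so {AcctNo, BranchCity} is a candidate key.
{AcctNo, OfficerID}⁺ = {AcctNo, AcctType, Amount, Balance, Branch, BranchCity, OfficerID, OpenDate} — all of the relation — so {AcctNo, OfficerID} is a candidate key.
These are minimal and exhaustive — every other superkey contains one of them.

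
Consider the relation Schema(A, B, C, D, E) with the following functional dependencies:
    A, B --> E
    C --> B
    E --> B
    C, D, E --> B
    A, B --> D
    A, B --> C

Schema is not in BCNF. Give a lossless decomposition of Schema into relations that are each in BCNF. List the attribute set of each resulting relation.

{A, C, D, E}; {B, C}

Candidate keys of the original relation: {A, B}, {A, C}, {A, E}.
Within {A, B, C, D, E}: {C}⁺ ∩ {A, B, C, D, E} = {B, C}, not the whole set, so C --> B violates BCNF; decompose into {B, C} and {A, C, D, E}.
{B, C} is in BCNF.
{A, C, D, E} is in BCNF.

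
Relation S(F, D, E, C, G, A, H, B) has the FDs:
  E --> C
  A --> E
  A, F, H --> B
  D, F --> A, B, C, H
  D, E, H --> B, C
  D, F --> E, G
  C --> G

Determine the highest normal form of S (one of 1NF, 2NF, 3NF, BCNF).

2NF

Candidate key: {D, F}. Prime attributes: {D, F}.
E --> C: {E}⁺ = {C, E, G}, which is not all of the attributes, so the left side is not a superkey — BCNF is violated.
Because {C} is non-prime and the left side of E --> C is not a superkey, the relation is not in 3NF.
Checking every proper subset of each key, none determines a non-prime attribute — 2NF is satisfied.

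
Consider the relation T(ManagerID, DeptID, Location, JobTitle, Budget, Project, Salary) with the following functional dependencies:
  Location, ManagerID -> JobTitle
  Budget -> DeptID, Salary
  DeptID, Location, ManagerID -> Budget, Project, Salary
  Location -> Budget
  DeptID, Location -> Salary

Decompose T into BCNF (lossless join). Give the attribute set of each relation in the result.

Candidate key of the original relation: {Location, ManagerID}.
Within {Budget, DeptID, JobTitle, Location, ManagerID, Project, Salary}: {Budget}⁺ ∩ {Budget, DeptID, JobTitle, Location, ManagerID, Project, Salary} = {Budget, DeptID, Salary}, not the whole set, so Budget -> DeptID, Salary violates BCNF; decompose into {Budget, DeptID, Salary} and {Budget, JobTitle, Location, ManagerID, Project}.
{Budget, DeptID, Salary} has no BCNF violation.
Within {Budget, JobTitle, Location, ManagerID, Project}: {Location}⁺ ∩ {Budget, JobTitle, Location, ManagerID, Project} = {Budget, Location}, not the whole set, so Location -> Budget violates BCNF; decompose into {Budget, Location} and {JobTitle, Location, ManagerID, Project}.
{Budget, Location} has no BCNF violation.
{JobTitle, Location, ManagerID, Project} has no BCNF violation.

{Budget, DeptID, Salary}; {Budget, Location}; {JobTitle, Location, ManagerID, Project}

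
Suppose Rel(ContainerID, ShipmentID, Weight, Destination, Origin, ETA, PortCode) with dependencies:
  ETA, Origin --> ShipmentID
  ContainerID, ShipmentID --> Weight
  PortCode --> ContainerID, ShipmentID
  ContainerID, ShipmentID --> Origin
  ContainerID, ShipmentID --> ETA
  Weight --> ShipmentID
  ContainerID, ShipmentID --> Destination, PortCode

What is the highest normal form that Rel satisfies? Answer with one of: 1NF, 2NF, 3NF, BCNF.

Candidate keys: {ContainerID, ETA, Origin}, {ContainerID, ShipmentID}, {ContainerID, Weight}, {PortCode}. Prime attributes: {ContainerID, ETA, Origin, PortCode, ShipmentID, Weight}.
ETA, Origin --> ShipmentID breaks BCNF: {ETA, Origin}⁺ = {ETA, Origin, ShipmentID}, so {ETA, Origin} is not a superkey.
But every attribute on its right side ({ShipmentID}) is prime, and the same holds for every other non-superkey FD, so 3NF still holds.

3NF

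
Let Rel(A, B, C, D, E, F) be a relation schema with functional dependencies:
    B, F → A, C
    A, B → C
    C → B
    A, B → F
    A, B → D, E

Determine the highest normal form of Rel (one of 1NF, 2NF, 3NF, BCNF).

Candidate keys: {A, B}, {A, C}, {B, F}, {C, F}. Prime attributes: {A, B, C, F}.
C → B breaks BCNF: {C}⁺ = {B, C}, so {C} is not a superkey.
But every attribute on its right side ({B}) is prime, and the same holds for every other non-superkey FD, so 3NF still holds.

3NF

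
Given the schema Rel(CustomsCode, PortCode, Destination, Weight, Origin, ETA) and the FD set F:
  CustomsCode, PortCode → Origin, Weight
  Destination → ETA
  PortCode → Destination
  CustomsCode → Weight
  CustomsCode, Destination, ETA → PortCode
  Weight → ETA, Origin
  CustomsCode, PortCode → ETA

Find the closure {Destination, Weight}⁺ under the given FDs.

Start with {Destination, Weight}.
Destination → ETA applies; add {ETA} → now {Destination, ETA, Weight}.
Weight → ETA, Origin applies; add {Origin} → now {Destination, ETA, Origin, Weight}.
No further FD applies.

{Destination, ETA, Origin, Weight}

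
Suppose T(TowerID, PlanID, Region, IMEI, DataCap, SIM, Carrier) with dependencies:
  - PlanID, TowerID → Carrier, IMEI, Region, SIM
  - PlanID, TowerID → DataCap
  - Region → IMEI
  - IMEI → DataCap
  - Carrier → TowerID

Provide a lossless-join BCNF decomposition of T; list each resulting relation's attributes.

{Carrier, PlanID, Region, SIM}; {Carrier, TowerID}; {DataCap, IMEI}; {IMEI, Region}

Candidate keys of the original relation: {Carrier, PlanID}, {PlanID, TowerID}.
In {Carrier, DataCap, IMEI, PlanID, Region, SIM, TowerID}, {Region} is not a superkey ({Region}⁺ restricted to this set is {DataCap, IMEI, Region}), so split on Region → DataCap, IMEI into {DataCap, IMEI, Region} and {Carrier, PlanID, Region, SIM, TowerID}.
In {DataCap, IMEI, Region}, {IMEI} is not a superkey ({IMEI}⁺ restricted to this set is {DataCap, IMEI}), so split on IMEI → DataCap into {DataCap, IMEI} and {IMEI, Region}.
{DataCap, IMEI}: every determinant is a superkey — BCNF.
{IMEI, Region}: every determinant is a superkey — BCNF.
In {Carrier, PlanID, Region, SIM, TowerID}, {Carrier} is not a superkey ({Carrier}⁺ restricted to this set is {Carrier, TowerID}), so split on Carrier → TowerID into {Carrier, TowerID} and {Carrier, PlanID, Region, SIM}.
{Carrier, TowerID}: every determinant is a superkey — BCNF.
{Carrier, PlanID, Region, SIM}: every determinant is a superkey — BCNF.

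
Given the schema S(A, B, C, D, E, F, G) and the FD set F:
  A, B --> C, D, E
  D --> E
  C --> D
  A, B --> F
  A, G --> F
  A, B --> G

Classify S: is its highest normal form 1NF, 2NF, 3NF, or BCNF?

2NF

Candidate key: {A, B}. Prime attributes: {A, B}.
D --> E breaks BCNF: {D}⁺ = {D, E}, so {D} is not a superkey.
D --> E determines the non-prime attribute {E} from a non-superkey — 3NF is violated.
Checking every proper subset of each key, none determines a non-prime attribute — 2NF is satisfied.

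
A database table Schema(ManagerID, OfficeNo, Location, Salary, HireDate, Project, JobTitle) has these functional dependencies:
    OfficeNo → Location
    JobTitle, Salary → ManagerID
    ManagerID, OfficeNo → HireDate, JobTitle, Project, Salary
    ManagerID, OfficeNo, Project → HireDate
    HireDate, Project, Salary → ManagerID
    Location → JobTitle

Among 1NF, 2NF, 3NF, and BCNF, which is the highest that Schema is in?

Candidate keys: {ManagerID, OfficeNo}, {OfficeNo, Salary}. Prime attributes: {ManagerID, OfficeNo, Salary}.
OfficeNo → Location breaks BCNF: {OfficeNo}⁺ = {JobTitle, Location, OfficeNo}, so {OfficeNo} is not a superkey.
OfficeNo → Location has non-prime {Location} on the right and a non-superkey on the left, so 3NF fails.
Since {OfficeNo} ⊂ {ManagerID, OfficeNo} and {OfficeNo}⁺ ⊇ {JobTitle, Location} with {JobTitle, Location} non-prime, there is a partial dependency; 2NF fails.

1NF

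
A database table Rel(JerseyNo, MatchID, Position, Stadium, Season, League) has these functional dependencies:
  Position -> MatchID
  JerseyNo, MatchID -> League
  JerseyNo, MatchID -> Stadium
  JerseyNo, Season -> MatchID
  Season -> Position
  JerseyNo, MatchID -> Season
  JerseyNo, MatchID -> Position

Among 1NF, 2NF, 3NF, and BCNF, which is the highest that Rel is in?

Candidate keys: {JerseyNo, MatchID}, {JerseyNo, Position}, {JerseyNo, Season}. Prime attributes: {JerseyNo, MatchID, Position, Season}.
For Position -> MatchID we have {Position}⁺ = {MatchID, Position}; {Position} is not a superkey, so BCNF fails.
Since {MatchID} ⊆ prime attributes and every other non-superkey FD also has a prime right side, the schema is in 3NF.

3NF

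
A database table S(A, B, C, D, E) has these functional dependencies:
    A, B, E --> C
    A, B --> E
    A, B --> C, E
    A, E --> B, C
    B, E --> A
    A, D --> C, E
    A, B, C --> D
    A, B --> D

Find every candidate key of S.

{A, B}, {A, D}, {A, E}, {B, E}

Closure of {A, B} is {A, B, C, D, E}, the whole schema; {A, B} is a candidate key.
Closure of {A, D} is {A, B, C, D, E}, the whole schema; {A, D} is a candidate key.
Closure of {A, E} is {A, B, C, D, E}, the whole schema; {A, E} is a candidate key.
Closure of {B, E} is {A, B, C, D, E}, the whole schema; {B, E} is a candidate key.
Any other superkey properly contains one of these, so there are no further candidate keys.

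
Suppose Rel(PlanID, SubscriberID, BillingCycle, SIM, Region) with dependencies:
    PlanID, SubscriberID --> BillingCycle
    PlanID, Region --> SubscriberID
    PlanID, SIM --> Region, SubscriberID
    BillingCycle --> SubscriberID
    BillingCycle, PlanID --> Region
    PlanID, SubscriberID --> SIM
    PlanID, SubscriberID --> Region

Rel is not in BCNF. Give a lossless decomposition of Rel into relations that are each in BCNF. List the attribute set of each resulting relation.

Candidate keys of the original relation: {BillingCycle, PlanID}, {PlanID, Region}, {PlanID, SIM}, {PlanID, SubscriberID}.
In {BillingCycle, PlanID, Region, SIM, SubscriberID}, {BillingCycle} is not a superkey ({BillingCycle}⁺ restricted to this set is {BillingCycle, SubscriberID}), so split on BillingCycle --> SubscriberID into {BillingCycle, SubscriberID} and {BillingCycle, PlanID, Region, SIM}.
{BillingCycle, SubscriberID}: every determinant is a superkey — BCNF.
{BillingCycle, PlanID, Region, SIM}: every determinant is a superkey — BCNF.

{BillingCycle, PlanID, Region, SIM}; {BillingCycle, SubscriberID}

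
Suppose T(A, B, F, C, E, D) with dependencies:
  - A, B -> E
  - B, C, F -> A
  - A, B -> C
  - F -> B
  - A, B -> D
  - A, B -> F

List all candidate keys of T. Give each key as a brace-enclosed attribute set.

{A, B}, {A, F}, {C, F}

{A, B}⁺ = {A, B, C, D, E, F} — all of the relation — so {A, B} is a candidate key.
{A, F}⁺ = {A, B, C, D, E, F} — all of the relation — so {A, F} is a candidate key.
{C, F}⁺ = {A, B, C, D, E, F} — all of the relation — so {C, F} is a candidate key.
No proper subset of any of these is a key, and no other minimal superkey exists.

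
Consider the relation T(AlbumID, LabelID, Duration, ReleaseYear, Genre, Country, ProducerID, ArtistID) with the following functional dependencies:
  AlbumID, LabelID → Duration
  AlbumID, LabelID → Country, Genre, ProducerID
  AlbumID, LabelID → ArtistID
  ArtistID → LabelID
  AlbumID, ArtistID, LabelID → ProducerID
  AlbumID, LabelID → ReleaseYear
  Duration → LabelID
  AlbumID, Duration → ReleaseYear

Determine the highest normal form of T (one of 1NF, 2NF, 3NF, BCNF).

Candidate keys: {AlbumID, ArtistID}, {AlbumID, Duration}, {AlbumID, LabelID}. Prime attributes: {AlbumID, ArtistID, Duration, LabelID}.
For ArtistID → LabelID we have {ArtistID}⁺ = {ArtistID, LabelID}; {ArtistID} is not a superkey, so BCNF fails.
Since {LabelID} ⊆ prime attributes and every other non-superkey FD also has a prime right side, the schema is in 3NF.

3NF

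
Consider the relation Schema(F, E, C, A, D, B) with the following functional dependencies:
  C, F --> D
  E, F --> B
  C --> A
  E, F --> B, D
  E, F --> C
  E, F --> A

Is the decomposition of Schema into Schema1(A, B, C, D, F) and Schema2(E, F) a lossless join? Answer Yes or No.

No

Common attributes: {F}; their closure is {F}.
The closure covers neither Schema1 nor Schema2 entirely; the join is not lossless.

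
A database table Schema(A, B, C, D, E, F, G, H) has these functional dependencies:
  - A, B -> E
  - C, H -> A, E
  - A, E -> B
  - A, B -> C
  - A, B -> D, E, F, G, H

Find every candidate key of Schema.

{A, B}⁺ = {A, B, C, D, E, F, G, H} — all of the relation — so {A, B} is a candidate key.
{A, E}⁺ = {A, B, C, D, E, F, G, H} — all of the relation — so {A, E} is a candidate key.
{C, H}⁺ = {A, B, C, D, E, F, G, H} — all of the relation — so {C, H} is a candidate key.
No proper subset of any of these is a key, and no other minimal superkey exists.

{A, B}, {A, E}, {C, H}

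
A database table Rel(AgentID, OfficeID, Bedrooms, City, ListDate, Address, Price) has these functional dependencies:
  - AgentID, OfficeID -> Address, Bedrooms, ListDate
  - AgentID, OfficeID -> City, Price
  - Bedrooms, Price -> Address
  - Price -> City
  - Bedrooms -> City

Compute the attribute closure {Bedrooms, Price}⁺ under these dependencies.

{Address, Bedrooms, City, Price}

Start with {Bedrooms, Price}.
Bedrooms, Price -> Address applies; add {Address} → now {Address, Bedrooms, Price}.
Price -> City applies; add {City} → now {Address, Bedrooms, City, Price}.
No further FD applies.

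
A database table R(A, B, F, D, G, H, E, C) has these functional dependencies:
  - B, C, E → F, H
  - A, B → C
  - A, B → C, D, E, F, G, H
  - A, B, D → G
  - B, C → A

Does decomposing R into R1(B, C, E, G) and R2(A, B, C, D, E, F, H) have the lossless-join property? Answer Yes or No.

Yes

R1 ∩ R2 = {B, C, E}; its closure under F is {A, B, C, D, E, F, G, H}.
This includes all of R1, so the common attributes are a superkey of R1 — the join is lossless.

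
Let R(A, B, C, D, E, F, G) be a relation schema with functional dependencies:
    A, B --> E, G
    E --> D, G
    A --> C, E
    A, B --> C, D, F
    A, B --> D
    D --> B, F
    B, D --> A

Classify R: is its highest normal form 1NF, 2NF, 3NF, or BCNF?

BCNF

Candidate keys: {A}, {D}, {E}. Prime attributes: {A, D, E}.
The left-hand side of every FD is a superkey, so BCNF is satisfied.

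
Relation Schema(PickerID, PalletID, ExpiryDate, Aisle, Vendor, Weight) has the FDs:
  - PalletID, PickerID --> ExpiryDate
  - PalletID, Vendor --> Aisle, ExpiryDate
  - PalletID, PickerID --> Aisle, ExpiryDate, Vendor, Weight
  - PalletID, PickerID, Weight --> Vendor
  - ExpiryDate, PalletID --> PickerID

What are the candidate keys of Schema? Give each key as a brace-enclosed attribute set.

{ExpiryDate, PalletID}, {PalletID, PickerID}, {PalletID, Vendor}

No FD produces {PalletID}, so it must be in every candidate key.
{ExpiryDate, PalletID} is a candidate key since {ExpiryDate, PalletID}⁺ = {Aisle, ExpiryDate, PalletID, PickerID, Vendor, Weight} covers every attribute.
{PalletID, PickerID} is a candidate key since {PalletID, PickerID}⁺ = {Aisle, ExpiryDate, PalletID, PickerID, Vendor, Weight} covers every attribute.
{PalletID, Vendor} is a candidate key since {PalletID, Vendor}⁺ = {Aisle, ExpiryDate, PalletID, PickerID, Vendor, Weight} covers every attribute.
No proper subset of any of these is a key, and no other minimal superkey exists.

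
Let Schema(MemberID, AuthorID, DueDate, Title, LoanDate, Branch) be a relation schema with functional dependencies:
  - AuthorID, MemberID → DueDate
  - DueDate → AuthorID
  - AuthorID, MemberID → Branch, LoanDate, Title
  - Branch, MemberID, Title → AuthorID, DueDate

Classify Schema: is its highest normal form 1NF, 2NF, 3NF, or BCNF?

3NF

Candidate keys: {AuthorID, MemberID}, {Branch, MemberID, Title}, {DueDate, MemberID}. Prime attributes: {AuthorID, Branch, DueDate, MemberID, Title}.
DueDate → AuthorID: {DueDate}⁺ = {AuthorID, DueDate}, which is not all of the attributes, so the left side is not a superkey — BCNF is violated.
Since {AuthorID} ⊆ prime attributes and every other non-superkey FD also has a prime right side, the schema is in 3NF.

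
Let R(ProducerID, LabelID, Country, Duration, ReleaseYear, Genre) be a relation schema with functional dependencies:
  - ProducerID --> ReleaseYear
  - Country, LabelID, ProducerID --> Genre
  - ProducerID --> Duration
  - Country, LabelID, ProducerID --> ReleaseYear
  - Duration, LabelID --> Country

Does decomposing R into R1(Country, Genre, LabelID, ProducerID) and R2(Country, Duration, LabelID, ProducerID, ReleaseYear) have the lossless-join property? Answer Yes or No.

Yes

R1 ∩ R2 = {Country, LabelID, ProducerID}; its closure under F is {Country, Duration, Genre, LabelID, ProducerID, ReleaseYear}.
Since R1 ⊆ {Country, Duration, Genre, LabelID, ProducerID, ReleaseYear}, the intersection is a superkey of R1; the decomposition is lossless.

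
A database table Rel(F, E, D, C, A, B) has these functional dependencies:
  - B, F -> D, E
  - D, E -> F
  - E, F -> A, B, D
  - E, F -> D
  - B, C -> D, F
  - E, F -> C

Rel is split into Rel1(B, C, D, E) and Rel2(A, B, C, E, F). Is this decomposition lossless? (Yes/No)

Rel1 ∩ Rel2 = {B, C, E}; its closure under F is {A, B, C, D, E, F}.
This includes all of Rel1, so the common attributes are a superkey of Rel1 — the join is lossless.

Yes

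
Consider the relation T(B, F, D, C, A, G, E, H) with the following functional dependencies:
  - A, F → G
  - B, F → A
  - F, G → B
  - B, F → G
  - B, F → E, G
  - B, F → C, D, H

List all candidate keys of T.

No FD produces {F}, so it must be in every candidate key.
Closure of {A, F} is {A, B, C, D, E, F, G, H}, the whole schema; {A, F} is a candidate key.
Closure of {B, F} is {A, B, C, D, E, F, G, H}, the whole schema; {B, F} is a candidate key.
Closure of {F, G} is {A, B, C, D, E, F, G, H}, the whole schema; {F, G} is a candidate key.
Any other superkey properly contains one of these, so there are no further candidate keys.

{A, F}, {B, F}, {F, G}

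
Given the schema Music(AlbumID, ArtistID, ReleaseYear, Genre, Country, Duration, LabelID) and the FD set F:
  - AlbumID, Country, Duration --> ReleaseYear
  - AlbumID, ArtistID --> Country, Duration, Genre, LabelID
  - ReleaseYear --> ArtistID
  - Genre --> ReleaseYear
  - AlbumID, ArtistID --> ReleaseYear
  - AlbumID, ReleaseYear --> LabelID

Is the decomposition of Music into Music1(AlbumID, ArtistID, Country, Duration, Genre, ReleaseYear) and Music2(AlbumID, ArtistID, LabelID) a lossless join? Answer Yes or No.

Yes

Common attributes: {AlbumID, ArtistID}; their closure is {AlbumID, ArtistID, Country, Duration, Genre, LabelID, ReleaseYear}.
Since Music1 ⊆ {AlbumID, ArtistID, Country, Duration, Genre, LabelID, ReleaseYear}, the intersection is a superkey of Music1; the decomposition is lossless.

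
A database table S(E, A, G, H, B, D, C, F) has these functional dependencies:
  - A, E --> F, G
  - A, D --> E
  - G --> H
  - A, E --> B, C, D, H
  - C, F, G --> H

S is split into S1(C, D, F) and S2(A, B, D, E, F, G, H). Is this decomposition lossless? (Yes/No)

No

S1 ∩ S2 = {D, F}; its closure under F is {D, F}.
S1 ⊄ {D, F} and S2 ⊄ {D, F}, so the split is lossy.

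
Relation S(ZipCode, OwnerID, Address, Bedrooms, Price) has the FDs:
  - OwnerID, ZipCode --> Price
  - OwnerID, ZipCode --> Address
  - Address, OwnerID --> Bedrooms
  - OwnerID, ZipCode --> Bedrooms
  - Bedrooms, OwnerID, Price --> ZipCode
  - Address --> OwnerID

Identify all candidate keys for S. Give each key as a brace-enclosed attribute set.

{Address, Price}, {Address, ZipCode}, {Bedrooms, OwnerID, Price}, {OwnerID, ZipCode}

{Address, Price} is a candidate key since {Address, Price}⁺ = {Address, Bedrooms, OwnerID, Price, ZipCode} covers every attribute.
{Address, ZipCode} is a candidate key since {Address, ZipCode}⁺ = {Address, Bedrooms, OwnerID, Price, ZipCode} covers every attribute.
{OwnerID, ZipCode} is a candidate key since {OwnerID, ZipCode}⁺ = {Address, Bedrooms, OwnerID, Price, ZipCode} covers every attribute.
{Bedrooms, OwnerID, Price} is a candidate key since {Bedrooms, OwnerID, Price}⁺ = {Address, Bedrooms, OwnerID, Price, ZipCode} covers every attribute.
No proper subset of any of these is a key, and no other minimal superkey exists.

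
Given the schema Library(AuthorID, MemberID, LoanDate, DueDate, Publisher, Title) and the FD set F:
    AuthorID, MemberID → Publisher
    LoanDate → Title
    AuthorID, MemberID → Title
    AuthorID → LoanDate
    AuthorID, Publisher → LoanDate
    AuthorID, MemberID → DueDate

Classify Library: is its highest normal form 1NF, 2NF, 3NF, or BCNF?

1NF

Candidate key: {AuthorID, MemberID}. Prime attributes: {AuthorID, MemberID}.
LoanDate → Title breaks BCNF: {LoanDate}⁺ = {LoanDate, Title}, so {LoanDate} is not a superkey.
LoanDate → Title has non-prime {Title} on the right and a non-superkey on the left, so 3NF fails.
The proper key subset {AuthorID} of {AuthorID, MemberID} determines non-prime {LoanDate, Title}, so the relation is not even in 2NF.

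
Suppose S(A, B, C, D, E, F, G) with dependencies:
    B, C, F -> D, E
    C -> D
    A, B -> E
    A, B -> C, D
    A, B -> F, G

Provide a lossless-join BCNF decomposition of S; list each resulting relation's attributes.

Candidate key of the original relation: {A, B}.
Within {A, B, C, D, E, F, G}: {B, C, F}⁺ ∩ {A, B, C, D, E, F, G} = {B, C, D, E, F}, not the whole set, so B, C, F -> D, E violates BCNF; decompose into {B, C, D, E, F} and {A, B, C, F, G}.
Within {B, C, D, E, F}: {C}⁺ ∩ {B, C, D, E, F} = {C, D}, not the whole set, so C -> D violates BCNF; decompose into {C, D} and {B, C, E, F}.
{C, D} has no BCNF violation.
{B, C, E, F} has no BCNF violation.
{A, B, C, F, G} has no BCNF violation.

{A, B, C, F, G}; {B, C, E, F}; {C, D}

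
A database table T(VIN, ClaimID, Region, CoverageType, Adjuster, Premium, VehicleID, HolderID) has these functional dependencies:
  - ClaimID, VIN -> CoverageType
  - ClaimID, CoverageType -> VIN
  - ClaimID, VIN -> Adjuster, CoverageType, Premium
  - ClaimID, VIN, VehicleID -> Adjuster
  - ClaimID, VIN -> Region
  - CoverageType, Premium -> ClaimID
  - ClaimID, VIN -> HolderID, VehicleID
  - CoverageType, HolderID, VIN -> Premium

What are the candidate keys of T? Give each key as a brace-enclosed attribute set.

Closure of {ClaimID, CoverageType} is {Adjuster, ClaimID, CoverageType, HolderID, Premium, Region, VIN, VehicleID}, the whole schema; {ClaimID, CoverageType} is a candidate key.
Closure of {ClaimID, VIN} is {Adjuster, ClaimID, CoverageType, HolderID, Premium, Region, VIN, VehicleID}, the whole schema; {ClaimID, VIN} is a candidate key.
Closure of {CoverageType, Premium} is {Adjuster, ClaimID, CoverageType, HolderID, Premium, Region, VIN, VehicleID}, the whole schema; {CoverageType, Premium} is a candidate key.
Closure of {CoverageType, HolderID, VIN} is {Adjuster, ClaimID, CoverageType, HolderID, Premium, Region, VIN, VehicleID}, the whole schema; {CoverageType, HolderID, VIN} is a candidate key.
No proper subset of any of these is a key, and no other minimal superkey exists.

{ClaimID, CoverageType}, {ClaimID, VIN}, {CoverageType, HolderID, VIN}, {CoverageType, Premium}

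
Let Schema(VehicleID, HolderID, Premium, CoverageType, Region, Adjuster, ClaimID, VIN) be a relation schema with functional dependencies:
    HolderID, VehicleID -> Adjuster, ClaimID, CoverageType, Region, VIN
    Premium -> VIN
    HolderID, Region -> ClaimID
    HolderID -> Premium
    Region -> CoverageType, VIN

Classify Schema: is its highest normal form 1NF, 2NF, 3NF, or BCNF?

1NF

Candidate key: {HolderID, VehicleID}. Prime attributes: {HolderID, VehicleID}.
For Premium -> VIN we have {Premium}⁺ = {Premium, VIN}; {Premium} is not a superkey, so BCNF fails.
Because {VIN} is non-prime and the left side of Premium -> VIN is not a superkey, the relation is not in 3NF.
The proper key subset {HolderID} of {HolderID, VehicleID} determines non-prime {Premium, VIN}, so the relation is not even in 2NF.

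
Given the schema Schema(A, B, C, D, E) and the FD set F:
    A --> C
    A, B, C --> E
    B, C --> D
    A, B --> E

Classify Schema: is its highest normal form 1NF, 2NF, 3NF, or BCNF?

1NF

Candidate key: {A, B}. Prime attributes: {A, B}.
For A --> C we have {A}⁺ = {A, C}; {A} is not a superkey, so BCNF fails.
A --> C determines the non-prime attribute {C} from a non-superkey — 3NF is violated.
Since {A} ⊂ {A, B} and {A}⁺ ⊇ {C} with {C} non-prime, there is a partial dependency; 2NF fails.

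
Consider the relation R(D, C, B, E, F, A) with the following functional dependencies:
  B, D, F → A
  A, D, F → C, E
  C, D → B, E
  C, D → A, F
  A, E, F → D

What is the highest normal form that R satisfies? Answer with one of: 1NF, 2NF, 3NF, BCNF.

Candidate keys: {A, D, F}, {A, E, F}, {B, D, F}, {C, D}. Prime attributes: {A, B, C, D, E, F}.
Every FD has a superkey on the left, so the relation is in BCNF.

BCNF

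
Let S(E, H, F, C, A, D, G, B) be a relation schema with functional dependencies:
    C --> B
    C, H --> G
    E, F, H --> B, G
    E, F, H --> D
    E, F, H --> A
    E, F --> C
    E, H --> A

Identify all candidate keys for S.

{E, F, H}

{E, F, H} never appear on the right of any FD, so every key must include all of them.
Closure of {E, F, H} is {A, B, C, D, E, F, G, H}, the whole schema; {E, F, H} is a candidate key.
Every other attribute set either contains this one or has a smaller closure.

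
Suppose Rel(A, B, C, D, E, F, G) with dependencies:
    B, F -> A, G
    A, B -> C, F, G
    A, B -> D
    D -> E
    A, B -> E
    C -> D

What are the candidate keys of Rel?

{B} never appears on the right of any FD, so every key must include it.
{A, B} is a candidate key since {A, B}⁺ = {A, B, C, D, E, F, G} covers every attribute.
{B, F} is a candidate key since {B, F}⁺ = {A, B, C, D, E, F, G} covers every attribute.
No proper subset of any of these is a key, and no other minimal superkey exists.

{A, B}, {B, F}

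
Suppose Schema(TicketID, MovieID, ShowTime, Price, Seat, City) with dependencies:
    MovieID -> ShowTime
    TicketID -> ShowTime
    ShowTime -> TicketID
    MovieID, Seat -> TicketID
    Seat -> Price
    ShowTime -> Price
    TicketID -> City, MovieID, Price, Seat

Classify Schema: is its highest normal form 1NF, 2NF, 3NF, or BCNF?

2NF

Candidate keys: {MovieID}, {ShowTime}, {TicketID}. Prime attributes: {MovieID, ShowTime, TicketID}.
Seat -> Price breaks BCNF: {Seat}⁺ = {Price, Seat}, so {Seat} is not a superkey.
Seat -> Price determines the non-prime attribute {Price} from a non-superkey — 3NF is violated.
All keys have size 1, which rules out partial dependencies — 2NF is satisfied.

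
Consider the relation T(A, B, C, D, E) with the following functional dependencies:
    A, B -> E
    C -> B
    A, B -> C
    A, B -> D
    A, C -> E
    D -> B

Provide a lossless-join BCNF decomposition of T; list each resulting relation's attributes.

Candidate keys of the original relation: {A, B}, {A, C}, {A, D}.
{A, B, C, D, E}: {C} determines {B, C} here but is not a superkey — split on C -> B, giving {B, C} and {A, C, D, E}.
{B, C} is in BCNF.
{A, C, D, E} is in BCNF.

{A, C, D, E}; {B, C}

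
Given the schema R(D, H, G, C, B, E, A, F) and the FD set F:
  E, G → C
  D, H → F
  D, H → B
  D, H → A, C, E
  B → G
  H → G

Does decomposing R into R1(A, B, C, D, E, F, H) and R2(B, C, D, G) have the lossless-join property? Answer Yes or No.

R1 ∩ R2 = {B, C, D}; its closure under F is {B, C, D, G}.
R2 is contained in that closure, so R1 ∩ R2 → R2 holds and the join is lossless.

Yes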